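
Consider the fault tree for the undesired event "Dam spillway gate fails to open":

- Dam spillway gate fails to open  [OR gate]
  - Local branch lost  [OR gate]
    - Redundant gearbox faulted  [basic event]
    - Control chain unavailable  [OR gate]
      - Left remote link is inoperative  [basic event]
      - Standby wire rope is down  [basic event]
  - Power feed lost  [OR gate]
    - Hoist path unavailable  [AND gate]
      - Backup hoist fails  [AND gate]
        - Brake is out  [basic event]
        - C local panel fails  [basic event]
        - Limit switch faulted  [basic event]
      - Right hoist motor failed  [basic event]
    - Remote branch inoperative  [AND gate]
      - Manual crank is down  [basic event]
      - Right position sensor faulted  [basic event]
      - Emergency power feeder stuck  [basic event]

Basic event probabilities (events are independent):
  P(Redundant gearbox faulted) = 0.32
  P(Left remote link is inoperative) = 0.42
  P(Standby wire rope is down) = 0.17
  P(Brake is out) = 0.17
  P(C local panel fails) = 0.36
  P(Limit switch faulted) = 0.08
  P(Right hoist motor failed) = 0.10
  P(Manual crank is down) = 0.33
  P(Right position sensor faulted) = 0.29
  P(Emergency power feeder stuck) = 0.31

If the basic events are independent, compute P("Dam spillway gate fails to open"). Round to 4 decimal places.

P(Control chain unavailable) [OR] = 1 − (1−0.42) × (1−0.17) = 0.518600
P(Local branch lost) [OR] = 1 − (1−0.32) × (1−0.518600) = 0.672648
P(Backup hoist fails) [AND] = 0.17 × 0.36 × 0.08 = 0.004896
P(Hoist path unavailable) [AND] = 0.004896 × 0.10 = 0.000490
P(Remote branch inoperative) [AND] = 0.33 × 0.29 × 0.31 = 0.029667
P(Power feed lost) [OR] = 1 − (1−0.000490) × (1−0.029667) = 0.030142
P(Dam spillway gate fails to open) [OR] = 1 − (1−0.672648) × (1−0.030142) = 0.682515
Rounded to 4 decimal places: P(Dam spillway gate fails to open) ≈ 0.6825.

0.6825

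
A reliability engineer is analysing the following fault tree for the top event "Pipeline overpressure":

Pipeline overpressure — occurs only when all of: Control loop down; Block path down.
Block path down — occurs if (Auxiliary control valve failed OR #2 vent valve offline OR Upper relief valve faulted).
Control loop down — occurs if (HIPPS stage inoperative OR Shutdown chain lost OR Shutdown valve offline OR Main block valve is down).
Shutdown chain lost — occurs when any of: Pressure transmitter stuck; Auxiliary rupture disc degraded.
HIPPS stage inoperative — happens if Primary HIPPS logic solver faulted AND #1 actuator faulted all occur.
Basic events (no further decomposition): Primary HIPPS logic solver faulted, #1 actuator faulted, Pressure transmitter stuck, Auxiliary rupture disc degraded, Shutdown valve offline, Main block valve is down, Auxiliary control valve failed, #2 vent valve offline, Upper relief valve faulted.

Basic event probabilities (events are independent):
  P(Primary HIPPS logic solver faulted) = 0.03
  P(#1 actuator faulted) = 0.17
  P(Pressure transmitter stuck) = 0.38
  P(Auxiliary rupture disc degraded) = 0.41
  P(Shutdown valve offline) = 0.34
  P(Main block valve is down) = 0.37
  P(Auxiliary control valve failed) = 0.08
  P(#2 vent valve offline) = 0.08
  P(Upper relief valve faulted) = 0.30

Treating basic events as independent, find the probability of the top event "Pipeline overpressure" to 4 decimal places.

P(HIPPS stage inoperative) [AND] = 0.03 × 0.17 = 0.005100
P(Shutdown chain lost) [OR] = 1 − (1−0.38) × (1−0.41) = 0.634200
P(Control loop down) [OR] = 1 − (1−0.005100) × (1−0.634200) × (1−0.34) × (1−0.37) = 0.848676
P(Block path down) [OR] = 1 − (1−0.08) × (1−0.08) × (1−0.30) = 0.407520
P(Pipeline overpressure) [AND] = 0.848676 × 0.407520 = 0.345852
Rounded to 4 decimal places: P(Pipeline overpressure) ≈ 0.3459.

0.3459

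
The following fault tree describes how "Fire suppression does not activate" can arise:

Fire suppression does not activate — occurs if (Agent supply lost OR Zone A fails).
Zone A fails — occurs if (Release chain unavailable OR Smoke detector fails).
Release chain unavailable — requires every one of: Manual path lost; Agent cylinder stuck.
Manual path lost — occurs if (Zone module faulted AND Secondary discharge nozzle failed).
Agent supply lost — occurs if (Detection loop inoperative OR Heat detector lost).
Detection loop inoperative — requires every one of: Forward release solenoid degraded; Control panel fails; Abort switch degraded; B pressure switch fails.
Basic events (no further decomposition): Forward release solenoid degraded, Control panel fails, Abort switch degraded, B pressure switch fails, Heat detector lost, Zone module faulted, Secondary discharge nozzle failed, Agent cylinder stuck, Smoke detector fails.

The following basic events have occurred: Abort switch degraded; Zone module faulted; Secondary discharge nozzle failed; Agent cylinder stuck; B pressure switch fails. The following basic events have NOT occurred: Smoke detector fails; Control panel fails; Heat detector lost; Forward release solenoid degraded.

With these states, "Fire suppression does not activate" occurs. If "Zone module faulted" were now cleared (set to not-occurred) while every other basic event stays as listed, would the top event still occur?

Counterfactual: set "Zone module faulted" to not occurred.
Detection loop inoperative [AND]: Forward release solenoid degraded=not, Control panel fails=not, Abort switch degraded=occurs, B pressure switch fails=occurs → not all inputs occur → does not occur.
Agent supply lost [OR]: Detection loop inoperative=not, Heat detector lost=not → no input occurs → does not occur.
Manual path lost [AND]: Zone module faulted=not, Secondary discharge nozzle failed=occurs → not all inputs occur → does not occur.
Release chain unavailable [AND]: Manual path lost=not, Agent cylinder stuck=occurs → not all inputs occur → does not occur.
Zone A fails [OR]: Release chain unavailable=not, Smoke detector fails=not → no input occurs → does not occur.
Fire suppression does not activate [OR]: Agent supply lost=not, Zone A fails=not → no input occurs → does not occur.

No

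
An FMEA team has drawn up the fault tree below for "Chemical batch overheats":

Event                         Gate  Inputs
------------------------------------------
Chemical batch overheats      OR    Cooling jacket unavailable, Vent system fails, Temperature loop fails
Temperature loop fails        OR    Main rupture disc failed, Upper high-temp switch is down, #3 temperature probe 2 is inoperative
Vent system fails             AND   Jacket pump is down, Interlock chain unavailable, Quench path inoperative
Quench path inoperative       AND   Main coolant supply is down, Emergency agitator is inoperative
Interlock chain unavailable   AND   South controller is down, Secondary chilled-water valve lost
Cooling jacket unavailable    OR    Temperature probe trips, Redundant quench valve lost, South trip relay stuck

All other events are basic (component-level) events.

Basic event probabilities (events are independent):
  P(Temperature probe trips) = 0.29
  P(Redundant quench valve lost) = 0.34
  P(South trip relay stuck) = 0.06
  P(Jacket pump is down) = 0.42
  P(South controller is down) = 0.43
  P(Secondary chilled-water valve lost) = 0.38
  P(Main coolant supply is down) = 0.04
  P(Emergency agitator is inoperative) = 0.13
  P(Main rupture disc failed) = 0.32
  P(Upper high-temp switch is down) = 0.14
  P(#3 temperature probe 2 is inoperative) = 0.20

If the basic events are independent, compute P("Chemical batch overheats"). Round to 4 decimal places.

P(Cooling jacket unavailable) [OR] = 1 − (1−0.29) × (1−0.34) × (1−0.06) = 0.559516
P(Interlock chain unavailable) [AND] = 0.43 × 0.38 = 0.163400
P(Quench path inoperative) [AND] = 0.04 × 0.13 = 0.005200
P(Vent system fails) [AND] = 0.42 × 0.163400 × 0.005200 = 0.000357
P(Temperature loop fails) [OR] = 1 − (1−0.32) × (1−0.14) × (1−0.20) = 0.532160
P(Chemical batch overheats) [OR] = 1 − (1−0.559516) × (1−0.000357) × (1−0.532160) = 0.793998
Rounded to 4 decimal places: P(Chemical batch overheats) ≈ 0.7940.

0.7940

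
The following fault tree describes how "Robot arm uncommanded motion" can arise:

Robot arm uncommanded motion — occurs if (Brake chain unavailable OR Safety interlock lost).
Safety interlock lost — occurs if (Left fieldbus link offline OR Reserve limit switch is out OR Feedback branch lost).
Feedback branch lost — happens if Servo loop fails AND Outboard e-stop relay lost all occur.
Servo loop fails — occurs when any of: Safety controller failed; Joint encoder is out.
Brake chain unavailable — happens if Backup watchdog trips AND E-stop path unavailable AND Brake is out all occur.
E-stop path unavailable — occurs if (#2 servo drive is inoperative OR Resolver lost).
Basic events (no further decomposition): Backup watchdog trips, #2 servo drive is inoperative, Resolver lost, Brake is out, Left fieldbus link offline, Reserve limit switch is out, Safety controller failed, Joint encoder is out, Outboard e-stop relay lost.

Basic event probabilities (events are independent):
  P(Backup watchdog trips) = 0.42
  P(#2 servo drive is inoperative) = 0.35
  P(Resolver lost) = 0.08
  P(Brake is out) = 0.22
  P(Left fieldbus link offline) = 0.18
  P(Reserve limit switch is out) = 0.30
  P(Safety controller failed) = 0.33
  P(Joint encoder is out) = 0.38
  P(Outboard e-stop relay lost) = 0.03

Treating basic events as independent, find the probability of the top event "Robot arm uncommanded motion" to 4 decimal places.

P(E-stop path unavailable) [OR] = 1 − (1−0.35) × (1−0.08) = 0.402000
P(Brake chain unavailable) [AND] = 0.42 × 0.402000 × 0.22 = 0.037145
P(Servo loop fails) [OR] = 1 − (1−0.33) × (1−0.38) = 0.584600
P(Feedback branch lost) [AND] = 0.584600 × 0.03 = 0.017538
P(Safety interlock lost) [OR] = 1 − (1−0.18) × (1−0.30) × (1−0.017538) = 0.436067
P(Robot arm uncommanded motion) [OR] = 1 − (1−0.037145) × (1−0.436067) = 0.457014
Rounded to 4 decimal places: P(Robot arm uncommanded motion) ≈ 0.4570.

0.4570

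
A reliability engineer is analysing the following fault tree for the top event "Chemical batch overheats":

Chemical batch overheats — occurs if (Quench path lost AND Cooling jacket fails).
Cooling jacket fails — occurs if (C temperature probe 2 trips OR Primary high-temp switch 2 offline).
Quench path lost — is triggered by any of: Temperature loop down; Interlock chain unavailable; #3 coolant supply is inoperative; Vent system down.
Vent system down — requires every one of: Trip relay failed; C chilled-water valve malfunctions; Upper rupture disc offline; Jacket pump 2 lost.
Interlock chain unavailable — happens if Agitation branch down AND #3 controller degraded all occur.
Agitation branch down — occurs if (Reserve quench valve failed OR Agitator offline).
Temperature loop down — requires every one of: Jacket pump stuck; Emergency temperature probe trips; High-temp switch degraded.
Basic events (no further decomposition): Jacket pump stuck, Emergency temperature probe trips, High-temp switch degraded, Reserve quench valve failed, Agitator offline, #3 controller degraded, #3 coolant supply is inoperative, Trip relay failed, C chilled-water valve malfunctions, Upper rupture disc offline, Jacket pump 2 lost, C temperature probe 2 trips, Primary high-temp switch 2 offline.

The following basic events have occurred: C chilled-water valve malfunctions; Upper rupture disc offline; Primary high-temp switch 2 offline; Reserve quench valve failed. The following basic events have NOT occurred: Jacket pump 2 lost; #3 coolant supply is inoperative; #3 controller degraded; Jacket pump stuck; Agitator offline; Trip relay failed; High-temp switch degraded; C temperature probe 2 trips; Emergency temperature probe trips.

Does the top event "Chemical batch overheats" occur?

Temperature loop down [AND]: Jacket pump stuck=not, Emergency temperature probe trips=not, High-temp switch degraded=not → not all inputs occur → does not occur.
Agitation branch down [OR]: Reserve quench valve failed=occurs, Agitator offline=not → at least one input occurs → occurs.
Interlock chain unavailable [AND]: Agitation branch down=occurs, #3 controller degraded=not → not all inputs occur → does not occur.
Vent system down [AND]: Trip relay failed=not, C chilled-water valve malfunctions=occurs, Upper rupture disc offline=occurs, Jacket pump 2 lost=not → not all inputs occur → does not occur.
Quench path lost [OR]: Temperature loop down=not, Interlock chain unavailable=not, #3 coolant supply is inoperative=not, Vent system down=not → no input occurs → does not occur.
Cooling jacket fails [OR]: C temperature probe 2 trips=not, Primary high-temp switch 2 offline=occurs → at least one input occurs → occurs.
Chemical batch overheats [AND]: Quench path lost=not, Cooling jacket fails=occurs → not all inputs occur → does not occur.

No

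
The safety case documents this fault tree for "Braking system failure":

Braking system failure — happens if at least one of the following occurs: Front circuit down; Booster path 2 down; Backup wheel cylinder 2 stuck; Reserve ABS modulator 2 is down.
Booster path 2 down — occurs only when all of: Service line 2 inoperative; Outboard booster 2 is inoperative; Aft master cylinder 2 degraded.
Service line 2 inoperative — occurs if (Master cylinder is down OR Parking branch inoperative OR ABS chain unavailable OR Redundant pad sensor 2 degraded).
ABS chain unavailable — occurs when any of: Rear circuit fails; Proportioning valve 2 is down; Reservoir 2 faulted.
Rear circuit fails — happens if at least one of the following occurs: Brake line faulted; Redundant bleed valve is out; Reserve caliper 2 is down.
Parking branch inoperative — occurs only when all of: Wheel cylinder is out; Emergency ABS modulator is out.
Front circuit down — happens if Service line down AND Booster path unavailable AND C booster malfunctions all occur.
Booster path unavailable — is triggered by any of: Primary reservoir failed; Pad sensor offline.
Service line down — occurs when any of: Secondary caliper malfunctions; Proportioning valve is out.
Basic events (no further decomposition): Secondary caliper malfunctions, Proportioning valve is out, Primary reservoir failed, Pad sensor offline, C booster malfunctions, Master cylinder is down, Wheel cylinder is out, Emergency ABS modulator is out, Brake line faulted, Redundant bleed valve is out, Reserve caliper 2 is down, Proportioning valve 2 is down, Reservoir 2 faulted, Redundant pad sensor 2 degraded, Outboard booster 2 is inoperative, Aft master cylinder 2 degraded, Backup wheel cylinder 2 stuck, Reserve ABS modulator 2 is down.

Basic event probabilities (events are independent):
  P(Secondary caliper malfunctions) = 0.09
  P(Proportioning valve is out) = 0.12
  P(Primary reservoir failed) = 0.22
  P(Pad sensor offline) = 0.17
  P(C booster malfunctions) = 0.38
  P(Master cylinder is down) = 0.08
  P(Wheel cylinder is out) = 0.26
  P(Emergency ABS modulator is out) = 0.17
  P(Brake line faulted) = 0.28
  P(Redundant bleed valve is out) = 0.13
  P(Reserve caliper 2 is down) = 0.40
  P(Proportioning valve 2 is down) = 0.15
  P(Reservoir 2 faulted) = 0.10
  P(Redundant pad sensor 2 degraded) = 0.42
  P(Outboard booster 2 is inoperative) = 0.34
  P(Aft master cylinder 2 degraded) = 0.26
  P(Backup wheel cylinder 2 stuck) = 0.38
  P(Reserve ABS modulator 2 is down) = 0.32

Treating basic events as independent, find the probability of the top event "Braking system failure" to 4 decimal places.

P(Service line down) [OR] = 1 − (1−0.09) × (1−0.12) = 0.199200
P(Booster path unavailable) [OR] = 1 − (1−0.22) × (1−0.17) = 0.352600
P(Front circuit down) [AND] = 0.199200 × 0.352600 × 0.38 = 0.026690
P(Parking branch inoperative) [AND] = 0.26 × 0.17 = 0.044200
P(Rear circuit fails) [OR] = 1 − (1−0.28) × (1−0.13) × (1−0.40) = 0.624160
P(ABS chain unavailable) [OR] = 1 − (1−0.624160) × (1−0.15) × (1−0.10) = 0.712482
P(Service line 2 inoperative) [OR] = 1 − (1−0.08) × (1−0.044200) × (1−0.712482) × (1−0.42) = 0.853362
P(Booster path 2 down) [AND] = 0.853362 × 0.34 × 0.26 = 0.075437
P(Braking system failure) [OR] = 1 − (1−0.026690) × (1−0.075437) × (1−0.38) × (1−0.32) = 0.620608
Rounded to 4 decimal places: P(Braking system failure) ≈ 0.6206.

0.6206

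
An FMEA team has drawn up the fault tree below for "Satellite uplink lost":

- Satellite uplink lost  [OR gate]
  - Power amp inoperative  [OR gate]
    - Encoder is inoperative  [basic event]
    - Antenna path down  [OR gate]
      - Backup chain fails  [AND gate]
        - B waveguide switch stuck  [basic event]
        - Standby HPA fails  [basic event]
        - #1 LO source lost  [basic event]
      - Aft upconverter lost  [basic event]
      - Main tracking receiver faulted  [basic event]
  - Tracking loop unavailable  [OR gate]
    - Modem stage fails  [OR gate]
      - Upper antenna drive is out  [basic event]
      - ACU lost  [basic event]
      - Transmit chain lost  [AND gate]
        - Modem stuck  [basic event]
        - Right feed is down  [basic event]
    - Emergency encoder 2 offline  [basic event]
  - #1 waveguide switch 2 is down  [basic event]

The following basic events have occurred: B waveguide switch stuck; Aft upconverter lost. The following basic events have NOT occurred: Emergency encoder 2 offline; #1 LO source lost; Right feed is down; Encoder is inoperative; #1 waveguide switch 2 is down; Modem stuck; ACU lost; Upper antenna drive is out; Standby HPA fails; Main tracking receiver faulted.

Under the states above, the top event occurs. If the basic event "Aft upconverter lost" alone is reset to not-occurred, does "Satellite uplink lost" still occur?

No

Counterfactual: set "Aft upconverter lost" to not occurred.
Backup chain fails [AND]: B waveguide switch stuck=occurs, Standby HPA fails=not, #1 LO source lost=not → not all inputs occur → does not occur.
Antenna path down [OR]: Backup chain fails=not, Aft upconverter lost=not, Main tracking receiver faulted=not → no input occurs → does not occur.
Power amp inoperative [OR]: Encoder is inoperative=not, Antenna path down=not → no input occurs → does not occur.
Transmit chain lost [AND]: Modem stuck=not, Right feed is down=not → not all inputs occur → does not occur.
Modem stage fails [OR]: Upper antenna drive is out=not, ACU lost=not, Transmit chain lost=not → no input occurs → does not occur.
Tracking loop unavailable [OR]: Modem stage fails=not, Emergency encoder 2 offline=not → no input occurs → does not occur.
Satellite uplink lost [OR]: Power amp inoperative=not, Tracking loop unavailable=not, #1 waveguide switch 2 is down=not → no input occurs → does not occur.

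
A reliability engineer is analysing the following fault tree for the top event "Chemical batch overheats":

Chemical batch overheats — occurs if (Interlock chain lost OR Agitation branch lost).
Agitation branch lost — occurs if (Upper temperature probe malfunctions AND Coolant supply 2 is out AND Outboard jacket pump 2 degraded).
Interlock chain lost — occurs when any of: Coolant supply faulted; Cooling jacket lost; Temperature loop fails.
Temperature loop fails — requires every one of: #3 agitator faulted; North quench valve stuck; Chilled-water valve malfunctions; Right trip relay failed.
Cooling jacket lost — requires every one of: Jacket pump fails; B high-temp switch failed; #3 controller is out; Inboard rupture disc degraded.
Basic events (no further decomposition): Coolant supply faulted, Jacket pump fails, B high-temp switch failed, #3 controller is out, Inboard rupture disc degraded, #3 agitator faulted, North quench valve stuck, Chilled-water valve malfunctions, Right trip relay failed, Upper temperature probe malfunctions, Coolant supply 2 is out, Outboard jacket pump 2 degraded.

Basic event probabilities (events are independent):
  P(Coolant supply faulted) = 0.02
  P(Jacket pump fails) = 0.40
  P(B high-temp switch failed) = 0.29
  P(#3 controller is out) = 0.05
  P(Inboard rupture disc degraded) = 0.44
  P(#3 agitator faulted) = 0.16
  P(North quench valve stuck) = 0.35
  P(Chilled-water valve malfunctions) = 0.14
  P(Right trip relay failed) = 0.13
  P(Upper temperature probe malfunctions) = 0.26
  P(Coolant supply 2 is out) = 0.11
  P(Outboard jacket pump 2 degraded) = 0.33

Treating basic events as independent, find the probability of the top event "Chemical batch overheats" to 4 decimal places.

0.0327

P(Cooling jacket lost) [AND] = 0.40 × 0.29 × 0.05 × 0.44 = 0.002552
P(Temperature loop fails) [AND] = 0.16 × 0.35 × 0.14 × 0.13 = 0.001019
P(Interlock chain lost) [OR] = 1 − (1−0.02) × (1−0.002552) × (1−0.001019) = 0.023497
P(Agitation branch lost) [AND] = 0.26 × 0.11 × 0.33 = 0.009438
P(Chemical batch overheats) [OR] = 1 − (1−0.023497) × (1−0.009438) = 0.032713
Rounded to 4 decimal places: P(Chemical batch overheats) ≈ 0.0327.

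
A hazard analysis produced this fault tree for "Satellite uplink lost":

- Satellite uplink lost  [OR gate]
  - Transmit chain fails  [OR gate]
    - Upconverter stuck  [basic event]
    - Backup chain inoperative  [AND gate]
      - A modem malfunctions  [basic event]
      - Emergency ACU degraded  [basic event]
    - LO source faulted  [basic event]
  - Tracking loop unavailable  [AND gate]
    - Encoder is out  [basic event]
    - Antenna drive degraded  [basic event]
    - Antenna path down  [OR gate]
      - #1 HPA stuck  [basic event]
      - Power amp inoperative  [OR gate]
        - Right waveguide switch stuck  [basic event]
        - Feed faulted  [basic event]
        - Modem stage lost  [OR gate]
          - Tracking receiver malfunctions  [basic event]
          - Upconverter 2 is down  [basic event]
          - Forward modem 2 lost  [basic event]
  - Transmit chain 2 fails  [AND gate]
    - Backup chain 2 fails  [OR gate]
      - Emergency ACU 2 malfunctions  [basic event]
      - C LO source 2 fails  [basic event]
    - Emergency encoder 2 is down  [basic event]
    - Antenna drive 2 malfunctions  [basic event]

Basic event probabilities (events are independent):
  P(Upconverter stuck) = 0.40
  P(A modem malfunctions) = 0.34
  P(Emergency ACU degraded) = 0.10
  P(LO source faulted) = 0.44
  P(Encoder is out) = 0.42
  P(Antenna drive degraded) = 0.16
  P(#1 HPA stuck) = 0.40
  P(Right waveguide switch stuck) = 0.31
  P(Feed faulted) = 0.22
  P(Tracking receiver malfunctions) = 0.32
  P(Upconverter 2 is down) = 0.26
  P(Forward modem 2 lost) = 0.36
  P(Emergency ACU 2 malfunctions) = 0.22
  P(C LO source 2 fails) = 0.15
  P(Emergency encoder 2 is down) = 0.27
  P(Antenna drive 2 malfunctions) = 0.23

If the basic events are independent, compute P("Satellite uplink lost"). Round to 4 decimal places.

P(Backup chain inoperative) [AND] = 0.34 × 0.10 = 0.034000
P(Transmit chain fails) [OR] = 1 − (1−0.40) × (1−0.034000) × (1−0.44) = 0.675424
P(Modem stage lost) [OR] = 1 − (1−0.32) × (1−0.26) × (1−0.36) = 0.677952
P(Power amp inoperative) [OR] = 1 − (1−0.31) × (1−0.22) × (1−0.677952) = 0.826674
P(Antenna path down) [OR] = 1 − (1−0.40) × (1−0.826674) = 0.896004
P(Tracking loop unavailable) [AND] = 0.42 × 0.16 × 0.896004 = 0.060211
P(Backup chain 2 fails) [OR] = 1 − (1−0.22) × (1−0.15) = 0.337000
P(Transmit chain 2 fails) [AND] = 0.337000 × 0.27 × 0.23 = 0.020928
P(Satellite uplink lost) [OR] = 1 − (1−0.675424) × (1−0.060211) × (1−0.020928) = 0.701351
Rounded to 4 decimal places: P(Satellite uplink lost) ≈ 0.7014.

0.7014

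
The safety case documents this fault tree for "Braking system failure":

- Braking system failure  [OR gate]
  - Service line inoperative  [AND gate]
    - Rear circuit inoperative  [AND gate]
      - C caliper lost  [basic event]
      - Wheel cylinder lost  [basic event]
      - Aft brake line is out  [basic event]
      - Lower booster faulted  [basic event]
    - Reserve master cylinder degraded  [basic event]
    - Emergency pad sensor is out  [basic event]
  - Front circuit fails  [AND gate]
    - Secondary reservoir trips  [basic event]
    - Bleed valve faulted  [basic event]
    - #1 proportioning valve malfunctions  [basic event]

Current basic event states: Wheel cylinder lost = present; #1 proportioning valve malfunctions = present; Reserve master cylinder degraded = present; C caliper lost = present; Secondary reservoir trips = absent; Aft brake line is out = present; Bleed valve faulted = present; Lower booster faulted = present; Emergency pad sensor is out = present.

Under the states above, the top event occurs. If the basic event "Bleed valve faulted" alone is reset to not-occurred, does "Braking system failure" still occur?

Yes

Counterfactual: set "Bleed valve faulted" to not occurred.
Rear circuit inoperative [AND]: C caliper lost=occurs, Wheel cylinder lost=occurs, Aft brake line is out=occurs, Lower booster faulted=occurs → all inputs occur → occurs.
Service line inoperative [AND]: Rear circuit inoperative=occurs, Reserve master cylinder degraded=occurs, Emergency pad sensor is out=occurs → all inputs occur → occurs.
Front circuit fails [AND]: Secondary reservoir trips=not, Bleed valve faulted=not, #1 proportioning valve malfunctions=occurs → not all inputs occur → does not occur.
Braking system failure [OR]: Service line inoperative=occurs, Front circuit fails=not → at least one input occurs → occurs.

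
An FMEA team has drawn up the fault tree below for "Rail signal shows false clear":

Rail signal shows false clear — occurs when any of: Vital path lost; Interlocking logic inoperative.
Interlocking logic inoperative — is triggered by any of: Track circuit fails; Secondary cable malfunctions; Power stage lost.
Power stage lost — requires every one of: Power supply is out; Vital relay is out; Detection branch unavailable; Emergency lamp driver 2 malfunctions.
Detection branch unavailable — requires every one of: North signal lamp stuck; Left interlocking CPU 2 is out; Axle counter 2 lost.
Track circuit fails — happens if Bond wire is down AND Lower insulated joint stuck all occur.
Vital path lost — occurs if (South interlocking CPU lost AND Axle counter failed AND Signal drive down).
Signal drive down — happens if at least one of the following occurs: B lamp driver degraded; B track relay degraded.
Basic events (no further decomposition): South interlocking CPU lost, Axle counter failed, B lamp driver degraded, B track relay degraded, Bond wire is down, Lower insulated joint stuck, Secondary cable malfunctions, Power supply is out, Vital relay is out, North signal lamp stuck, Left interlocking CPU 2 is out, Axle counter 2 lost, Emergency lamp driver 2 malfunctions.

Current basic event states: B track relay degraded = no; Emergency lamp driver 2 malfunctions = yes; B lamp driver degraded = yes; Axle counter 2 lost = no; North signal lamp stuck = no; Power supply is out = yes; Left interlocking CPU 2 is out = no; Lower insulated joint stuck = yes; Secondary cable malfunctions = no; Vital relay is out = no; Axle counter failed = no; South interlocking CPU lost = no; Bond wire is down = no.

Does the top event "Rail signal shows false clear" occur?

No

Signal drive down [OR]: B lamp driver degraded=occurs, B track relay degraded=not → at least one input occurs → occurs.
Vital path lost [AND]: South interlocking CPU lost=not, Axle counter failed=not, Signal drive down=occurs → not all inputs occur → does not occur.
Track circuit fails [AND]: Bond wire is down=not, Lower insulated joint stuck=occurs → not all inputs occur → does not occur.
Detection branch unavailable [AND]: North signal lamp stuck=not, Left interlocking CPU 2 is out=not, Axle counter 2 lost=not → not all inputs occur → does not occur.
Power stage lost [AND]: Power supply is out=occurs, Vital relay is out=not, Detection branch unavailable=not, Emergency lamp driver 2 malfunctions=occurs → not all inputs occur → does not occur.
Interlocking logic inoperative [OR]: Track circuit fails=not, Secondary cable malfunctions=not, Power stage lost=not → no input occurs → does not occur.
Rail signal shows false clear [OR]: Vital path lost=not, Interlocking logic inoperative=not → no input occurs → does not occur.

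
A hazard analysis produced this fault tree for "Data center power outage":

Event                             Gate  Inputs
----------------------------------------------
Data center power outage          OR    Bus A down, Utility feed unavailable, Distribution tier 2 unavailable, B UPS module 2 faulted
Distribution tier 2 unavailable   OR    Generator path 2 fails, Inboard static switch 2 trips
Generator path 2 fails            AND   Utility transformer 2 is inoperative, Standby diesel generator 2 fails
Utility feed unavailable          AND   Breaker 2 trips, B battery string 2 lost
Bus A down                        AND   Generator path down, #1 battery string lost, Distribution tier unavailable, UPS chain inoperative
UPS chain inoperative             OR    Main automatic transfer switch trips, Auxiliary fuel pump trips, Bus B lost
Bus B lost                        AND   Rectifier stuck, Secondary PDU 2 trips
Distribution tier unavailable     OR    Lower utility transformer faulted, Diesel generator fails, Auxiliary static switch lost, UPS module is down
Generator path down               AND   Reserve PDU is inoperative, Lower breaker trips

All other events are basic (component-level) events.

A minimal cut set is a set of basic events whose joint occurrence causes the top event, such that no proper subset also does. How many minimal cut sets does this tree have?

16

Generator path down [AND]: one cut set from each child combined → 1 × 1 = 1 cut set(s).
Distribution tier unavailable [OR]: union of children's cut sets → 4 cut set(s).
Bus B lost [AND]: one cut set from each child combined → 1 × 1 = 1 cut set(s).
UPS chain inoperative [OR]: union of children's cut sets → 3 cut set(s).
Bus A down [AND]: one cut set from each child combined → 1 × 1 × 4 × 3 = 12 cut set(s).
Utility feed unavailable [AND]: one cut set from each child combined → 1 × 1 = 1 cut set(s).
Generator path 2 fails [AND]: one cut set from each child combined → 1 × 1 = 1 cut set(s).
Distribution tier 2 unavailable [OR]: union of children's cut sets → 2 cut set(s).
Data center power outage [OR]: union of children's cut sets → 16 cut set(s).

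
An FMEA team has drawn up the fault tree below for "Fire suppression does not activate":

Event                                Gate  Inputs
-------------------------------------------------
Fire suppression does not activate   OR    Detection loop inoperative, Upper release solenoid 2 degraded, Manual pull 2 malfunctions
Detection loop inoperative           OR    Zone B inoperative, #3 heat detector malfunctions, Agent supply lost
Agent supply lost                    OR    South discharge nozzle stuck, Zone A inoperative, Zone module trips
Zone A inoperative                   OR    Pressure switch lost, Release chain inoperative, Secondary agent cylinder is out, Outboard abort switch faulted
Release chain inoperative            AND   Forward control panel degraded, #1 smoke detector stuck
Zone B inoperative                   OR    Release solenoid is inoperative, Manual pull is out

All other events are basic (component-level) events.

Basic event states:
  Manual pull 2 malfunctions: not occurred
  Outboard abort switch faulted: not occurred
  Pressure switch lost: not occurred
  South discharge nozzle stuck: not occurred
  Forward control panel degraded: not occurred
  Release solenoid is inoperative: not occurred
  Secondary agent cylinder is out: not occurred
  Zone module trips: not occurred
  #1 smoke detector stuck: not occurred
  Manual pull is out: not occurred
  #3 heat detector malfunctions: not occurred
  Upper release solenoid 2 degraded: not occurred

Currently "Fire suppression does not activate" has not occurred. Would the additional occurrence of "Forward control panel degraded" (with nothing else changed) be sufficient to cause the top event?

No

Counterfactual: set "Forward control panel degraded" to occurred.
Zone B inoperative [OR]: Release solenoid is inoperative=not, Manual pull is out=not → no input occurs → does not occur.
Release chain inoperative [AND]: Forward control panel degraded=occurs, #1 smoke detector stuck=not → not all inputs occur → does not occur.
Zone A inoperative [OR]: Pressure switch lost=not, Release chain inoperative=not, Secondary agent cylinder is out=not, Outboard abort switch faulted=not → no input occurs → does not occur.
Agent supply lost [OR]: South discharge nozzle stuck=not, Zone A inoperative=not, Zone module trips=not → no input occurs → does not occur.
Detection loop inoperative [OR]: Zone B inoperative=not, #3 heat detector malfunctions=not, Agent supply lost=not → no input occurs → does not occur.
Fire suppression does not activate [OR]: Detection loop inoperative=not, Upper release solenoid 2 degraded=not, Manual pull 2 malfunctions=not → no input occurs → does not occur.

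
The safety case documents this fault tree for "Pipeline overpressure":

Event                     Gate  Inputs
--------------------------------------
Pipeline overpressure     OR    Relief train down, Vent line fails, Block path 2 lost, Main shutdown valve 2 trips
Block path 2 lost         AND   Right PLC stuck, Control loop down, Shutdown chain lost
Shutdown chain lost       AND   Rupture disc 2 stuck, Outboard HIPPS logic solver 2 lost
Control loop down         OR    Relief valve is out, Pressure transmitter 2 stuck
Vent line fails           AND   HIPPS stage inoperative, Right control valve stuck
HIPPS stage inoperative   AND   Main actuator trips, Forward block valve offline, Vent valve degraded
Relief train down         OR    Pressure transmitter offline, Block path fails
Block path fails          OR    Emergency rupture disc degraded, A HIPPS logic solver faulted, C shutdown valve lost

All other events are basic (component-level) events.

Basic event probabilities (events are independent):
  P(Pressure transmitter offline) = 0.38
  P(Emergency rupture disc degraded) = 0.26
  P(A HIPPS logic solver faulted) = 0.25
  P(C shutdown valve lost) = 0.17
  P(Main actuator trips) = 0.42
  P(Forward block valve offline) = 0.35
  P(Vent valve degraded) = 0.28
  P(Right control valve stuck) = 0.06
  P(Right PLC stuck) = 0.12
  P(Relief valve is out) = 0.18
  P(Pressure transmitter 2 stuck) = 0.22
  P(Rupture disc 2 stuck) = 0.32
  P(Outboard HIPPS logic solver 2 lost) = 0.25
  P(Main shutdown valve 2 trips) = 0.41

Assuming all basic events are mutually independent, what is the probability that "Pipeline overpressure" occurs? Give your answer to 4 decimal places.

P(Block path fails) [OR] = 1 − (1−0.26) × (1−0.25) × (1−0.17) = 0.539350
P(Relief train down) [OR] = 1 − (1−0.38) × (1−0.539350) = 0.714397
P(HIPPS stage inoperative) [AND] = 0.42 × 0.35 × 0.28 = 0.041160
P(Vent line fails) [AND] = 0.041160 × 0.06 = 0.002470
P(Control loop down) [OR] = 1 − (1−0.18) × (1−0.22) = 0.360400
P(Shutdown chain lost) [AND] = 0.32 × 0.25 = 0.080000
P(Block path 2 lost) [AND] = 0.12 × 0.360400 × 0.080000 = 0.003460
P(Pipeline overpressure) [OR] = 1 − (1−0.714397) × (1−0.002470) × (1−0.003460) × (1−0.41) = 0.832492
Rounded to 4 decimal places: P(Pipeline overpressure) ≈ 0.8325.

0.8325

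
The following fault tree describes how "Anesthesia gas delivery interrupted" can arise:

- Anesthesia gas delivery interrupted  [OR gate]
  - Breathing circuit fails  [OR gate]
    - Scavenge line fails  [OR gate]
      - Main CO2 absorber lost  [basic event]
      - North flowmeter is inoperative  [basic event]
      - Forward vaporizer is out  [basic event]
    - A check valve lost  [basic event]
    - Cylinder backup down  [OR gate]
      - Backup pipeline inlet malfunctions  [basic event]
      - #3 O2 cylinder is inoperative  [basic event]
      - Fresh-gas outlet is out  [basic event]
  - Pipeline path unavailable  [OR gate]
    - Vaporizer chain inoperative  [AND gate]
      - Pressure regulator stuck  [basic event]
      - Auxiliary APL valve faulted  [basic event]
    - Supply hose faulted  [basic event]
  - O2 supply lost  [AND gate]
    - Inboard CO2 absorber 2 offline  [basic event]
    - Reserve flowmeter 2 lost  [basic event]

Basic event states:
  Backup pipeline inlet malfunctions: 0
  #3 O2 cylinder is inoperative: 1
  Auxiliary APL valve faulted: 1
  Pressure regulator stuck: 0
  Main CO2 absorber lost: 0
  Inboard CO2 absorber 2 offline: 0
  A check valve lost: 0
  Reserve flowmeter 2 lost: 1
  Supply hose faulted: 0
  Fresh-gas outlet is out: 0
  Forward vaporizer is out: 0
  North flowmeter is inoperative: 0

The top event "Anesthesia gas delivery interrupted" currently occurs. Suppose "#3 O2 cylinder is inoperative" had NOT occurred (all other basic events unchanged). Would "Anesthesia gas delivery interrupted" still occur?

Counterfactual: set "#3 O2 cylinder is inoperative" to not occurred.
Scavenge line fails [OR]: Main CO2 absorber lost=not, North flowmeter is inoperative=not, Forward vaporizer is out=not → no input occurs → does not occur.
Cylinder backup down [OR]: Backup pipeline inlet malfunctions=not, #3 O2 cylinder is inoperative=not, Fresh-gas outlet is out=not → no input occurs → does not occur.
Breathing circuit fails [OR]: Scavenge line fails=not, A check valve lost=not, Cylinder backup down=not → no input occurs → does not occur.
Vaporizer chain inoperative [AND]: Pressure regulator stuck=not, Auxiliary APL valve faulted=occurs → not all inputs occur → does not occur.
Pipeline path unavailable [OR]: Vaporizer chain inoperative=not, Supply hose faulted=not → no input occurs → does not occur.
O2 supply lost [AND]: Inboard CO2 absorber 2 offline=not, Reserve flowmeter 2 lost=occurs → not all inputs occur → does not occur.
Anesthesia gas delivery interrupted [OR]: Breathing circuit fails=not, Pipeline path unavailable=not, O2 supply lost=not → no input occurs → does not occur.

No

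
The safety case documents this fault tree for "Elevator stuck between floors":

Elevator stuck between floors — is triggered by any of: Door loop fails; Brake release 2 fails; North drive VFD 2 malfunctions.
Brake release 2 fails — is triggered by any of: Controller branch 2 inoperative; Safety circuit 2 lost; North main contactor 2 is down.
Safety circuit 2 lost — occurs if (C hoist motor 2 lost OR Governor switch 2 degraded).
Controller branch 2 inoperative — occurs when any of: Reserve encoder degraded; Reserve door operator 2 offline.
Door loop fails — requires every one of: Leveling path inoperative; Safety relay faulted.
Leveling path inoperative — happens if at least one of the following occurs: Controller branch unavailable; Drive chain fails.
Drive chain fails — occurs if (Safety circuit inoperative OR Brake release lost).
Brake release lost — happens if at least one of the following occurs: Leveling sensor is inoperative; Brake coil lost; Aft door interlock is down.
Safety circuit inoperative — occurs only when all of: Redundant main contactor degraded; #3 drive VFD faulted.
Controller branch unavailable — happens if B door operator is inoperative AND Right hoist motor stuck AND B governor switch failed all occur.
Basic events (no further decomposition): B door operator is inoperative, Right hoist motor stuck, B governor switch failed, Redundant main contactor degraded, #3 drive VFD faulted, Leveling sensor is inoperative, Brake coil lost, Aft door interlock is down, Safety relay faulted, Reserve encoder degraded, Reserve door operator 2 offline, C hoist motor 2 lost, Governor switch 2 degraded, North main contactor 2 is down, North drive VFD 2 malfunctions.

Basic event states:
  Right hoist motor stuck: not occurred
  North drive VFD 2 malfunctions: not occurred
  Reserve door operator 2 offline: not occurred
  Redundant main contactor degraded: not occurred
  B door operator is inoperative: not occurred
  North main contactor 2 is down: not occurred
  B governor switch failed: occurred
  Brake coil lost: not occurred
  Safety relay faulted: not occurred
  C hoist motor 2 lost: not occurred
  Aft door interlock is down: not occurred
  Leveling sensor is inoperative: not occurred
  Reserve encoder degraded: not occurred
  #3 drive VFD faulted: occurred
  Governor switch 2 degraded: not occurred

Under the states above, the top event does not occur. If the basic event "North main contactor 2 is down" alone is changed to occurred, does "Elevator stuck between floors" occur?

Counterfactual: set "North main contactor 2 is down" to occurred.
Controller branch unavailable [AND]: B door operator is inoperative=not, Right hoist motor stuck=not, B governor switch failed=occurs → not all inputs occur → does not occur.
Safety circuit inoperative [AND]: Redundant main contactor degraded=not, #3 drive VFD faulted=occurs → not all inputs occur → does not occur.
Brake release lost [OR]: Leveling sensor is inoperative=not, Brake coil lost=not, Aft door interlock is down=not → no input occurs → does not occur.
Drive chain fails [OR]: Safety circuit inoperative=not, Brake release lost=not → no input occurs → does not occur.
Leveling path inoperative [OR]: Controller branch unavailable=not, Drive chain fails=not → no input occurs → does not occur.
Door loop fails [AND]: Leveling path inoperative=not, Safety relay faulted=not → not all inputs occur → does not occur.
Controller branch 2 inoperative [OR]: Reserve encoder degraded=not, Reserve door operator 2 offline=not → no input occurs → does not occur.
Safety circuit 2 lost [OR]: C hoist motor 2 lost=not, Governor switch 2 degraded=not → no input occurs → does not occur.
Brake release 2 fails [OR]: Controller branch 2 inoperative=not, Safety circuit 2 lost=not, North main contactor 2 is down=occurs → at least one input occurs → occurs.
Elevator stuck between floors [OR]: Door loop fails=not, Brake release 2 fails=occurs, North drive VFD 2 malfunctions=not → at least one input occurs → occurs.

Yes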